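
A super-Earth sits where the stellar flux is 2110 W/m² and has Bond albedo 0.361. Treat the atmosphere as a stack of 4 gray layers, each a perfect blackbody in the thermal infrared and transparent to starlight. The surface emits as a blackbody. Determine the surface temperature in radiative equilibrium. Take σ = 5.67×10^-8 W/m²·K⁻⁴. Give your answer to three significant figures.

OLR = S(1−α)/4 = 337.1 W/m²; the top layer radiates at T_e = 277.7 K.
For an N-layer opaque stack, T_s⁴ = (N+1)T_e⁴, hence T_s = (5)^(1/4)×277.7 K = 415.2 K.

415 K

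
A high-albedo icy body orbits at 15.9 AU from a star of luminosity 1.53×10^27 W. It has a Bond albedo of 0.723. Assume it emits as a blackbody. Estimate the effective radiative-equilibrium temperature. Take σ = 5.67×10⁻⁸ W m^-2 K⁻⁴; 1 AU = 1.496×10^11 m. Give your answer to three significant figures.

71.6 K

Orbital distance: d = 15.9 AU = 2.379×10^12 m.
Flux at the orbit: S = L/(4πd²) = 1.53×10^27/(4π·(2.38×10^12)²) = 21.52 W m^-2.
Absorbed flux (global mean): S(1−α)/4 = 21.52·0.277/4 = 1.490 W m^-2.
Balancing against σT⁴: T = (1.490/5.67×10⁻⁸)^(1/4) = 71.60 K.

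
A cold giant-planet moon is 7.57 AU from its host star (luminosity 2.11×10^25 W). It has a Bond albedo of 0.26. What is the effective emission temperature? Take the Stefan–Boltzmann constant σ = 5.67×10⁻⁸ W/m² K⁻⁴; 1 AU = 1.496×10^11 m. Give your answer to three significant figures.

d = 7.57 × 1.496×10^11 m = 1.132×10^12 m.
Flux at the orbit: S = L/(4πd²) = 2.11×10^25/(4π·(1.13×10^12)²) = 1.309 W/m².
The planet absorbs (1−α)S over its disc πR² and re-emits over 4πR², so the mean absorbed flux is (1−0.26)·1.309/4 = 0.2422 W/m².
Balancing against σT⁴: T = (0.2422/5.67×10⁻⁸)^(1/4) = 45.46 K.

45.5 kelvin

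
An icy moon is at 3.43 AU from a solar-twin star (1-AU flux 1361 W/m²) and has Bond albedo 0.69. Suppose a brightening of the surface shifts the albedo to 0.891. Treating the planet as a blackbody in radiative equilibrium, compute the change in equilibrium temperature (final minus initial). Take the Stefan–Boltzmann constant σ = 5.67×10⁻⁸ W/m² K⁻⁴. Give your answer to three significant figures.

Flux at the orbit: S = 1361/(3.43)² = 115.7 W/m².
With α = 0.69, T₁ = 112.1 K.
After:  T₂ = [115.7·0.109/(4σ)]^(1/4) = 86.35 K.
ΔT = T₂ − T₁ = -25.79 K.

-25.8 K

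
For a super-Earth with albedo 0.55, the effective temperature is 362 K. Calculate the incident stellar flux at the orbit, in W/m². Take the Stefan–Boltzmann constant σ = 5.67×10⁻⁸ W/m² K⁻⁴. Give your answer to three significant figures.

Invert the energy balance for S: S = 4σT⁴/(1−α).
σT⁴ = 5.67×10⁻⁸·(362)⁴ = 973.7 W/m².
S = 4·973.7/0.45 = 8655 W/m².

8650 W/m²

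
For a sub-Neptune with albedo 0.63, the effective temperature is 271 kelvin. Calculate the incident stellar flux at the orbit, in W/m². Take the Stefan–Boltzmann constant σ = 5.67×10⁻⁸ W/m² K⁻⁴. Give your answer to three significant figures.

Invert the energy balance for S: S = 4σT⁴/(1−α).
The emitted flux is σT⁴ = 305.8 W/m².
So S = 4×305.8/(1−0.63) = 3306 W/m².

3310 W/m²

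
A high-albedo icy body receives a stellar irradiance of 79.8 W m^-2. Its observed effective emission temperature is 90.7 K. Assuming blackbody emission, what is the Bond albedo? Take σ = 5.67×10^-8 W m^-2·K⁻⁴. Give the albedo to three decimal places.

0.808

Energy balance: S(1−α)/4 = σT⁴, so 1−α = 4σT⁴/S.
4σT⁴ = 4·5.67×10⁻⁸·(90.7)⁴ = 15.35 W m^-2.
1−α = 15.35/79.80 = 0.1923, so α = 0.8077.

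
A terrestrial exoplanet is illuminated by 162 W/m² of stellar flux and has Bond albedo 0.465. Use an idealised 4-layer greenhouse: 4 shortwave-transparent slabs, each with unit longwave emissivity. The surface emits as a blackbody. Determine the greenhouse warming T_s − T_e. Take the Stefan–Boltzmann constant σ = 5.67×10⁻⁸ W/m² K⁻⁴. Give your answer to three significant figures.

69.3 kelvin

The effective emission temperature is T_e = [S(1−α)/(4σ)]^¼ = 139.8 K.
Surface: T_s = (5)^¼·T_e = 209.1 K.
So the greenhouse effect raises the surface by 209.1 − 139.8 = 69.26 K.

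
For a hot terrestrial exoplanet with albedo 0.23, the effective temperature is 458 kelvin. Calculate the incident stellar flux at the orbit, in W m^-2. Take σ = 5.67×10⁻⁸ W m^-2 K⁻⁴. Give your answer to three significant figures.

13000 W m^-2

From S(1−α)/4 = σT⁴: S = 4σT⁴/(1−α).
σT⁴ = 5.67×10⁻⁸·(458)⁴ = 2495 W m^-2.
So S = 4×2495/(1−0.23) = 12960 W m^-2.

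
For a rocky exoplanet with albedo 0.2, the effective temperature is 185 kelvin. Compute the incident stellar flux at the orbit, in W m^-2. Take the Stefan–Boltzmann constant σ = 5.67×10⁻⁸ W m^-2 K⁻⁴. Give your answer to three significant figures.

Invert the energy balance for S: S = 4σT⁴/(1−α).
σT⁴ = 5.67×10⁻⁸·(185)⁴ = 66.42 W m^-2.
S = 4·66.42/0.8 = 332.1 W m^-2.

332 W m^-2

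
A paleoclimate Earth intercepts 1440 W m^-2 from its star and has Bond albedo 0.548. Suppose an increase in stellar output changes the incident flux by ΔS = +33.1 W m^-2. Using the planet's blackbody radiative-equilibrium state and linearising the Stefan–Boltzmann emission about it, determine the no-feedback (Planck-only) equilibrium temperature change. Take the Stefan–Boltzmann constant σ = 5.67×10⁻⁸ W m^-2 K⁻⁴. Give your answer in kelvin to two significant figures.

1.3 kelvin

Reference equilibrium: T_e = [S(1−α)/(4σ)]^(1/4) = 231.5 K.
TOA radiative forcing: ΔF = (1−α)ΔS/4 = 0.452·(+33.1)/4 = 3.740 W m^-2.
Linearising σT⁴ gives d(σT⁴)/dT = 4σT_e³ = 2.812 W m^-2 per K.
So ΔT₀ = 3.740/2.812 = 1.33 K.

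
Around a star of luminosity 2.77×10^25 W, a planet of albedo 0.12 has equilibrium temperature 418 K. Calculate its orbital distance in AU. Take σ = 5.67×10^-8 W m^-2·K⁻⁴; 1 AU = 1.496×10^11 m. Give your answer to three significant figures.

The flux needed for this T is 4σT⁴/(1−0.12) = 7868 W m^-2.
From L = 4πd²S, d = √(2.77×10^25/(4π·7868)) = 1.674×10^10 m = 0.1119 AU.

0.112 AU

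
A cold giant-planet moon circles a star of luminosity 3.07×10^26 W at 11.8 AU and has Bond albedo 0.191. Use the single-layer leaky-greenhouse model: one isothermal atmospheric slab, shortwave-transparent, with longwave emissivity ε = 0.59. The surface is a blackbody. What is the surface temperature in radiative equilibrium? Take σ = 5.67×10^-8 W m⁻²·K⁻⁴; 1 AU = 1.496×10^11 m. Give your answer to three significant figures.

Orbital distance: d = 11.8 AU = 1.765×10^12 m.
Spreading L over a sphere of radius d: S = 3.07×10^26/(4π·1.77×10^12²) = 7.840 W m⁻².
At the top of the atmosphere, σT_e⁴ = S(1−α)/4 = 1.586 W m⁻², giving T_e = 72.72 K.
For a single slab of emissivity ε, T_s⁴ = 2T_e⁴/(2−ε); thus T_s = 72.72·(1.418)^(1/4) = 79.36 K.

79.4 K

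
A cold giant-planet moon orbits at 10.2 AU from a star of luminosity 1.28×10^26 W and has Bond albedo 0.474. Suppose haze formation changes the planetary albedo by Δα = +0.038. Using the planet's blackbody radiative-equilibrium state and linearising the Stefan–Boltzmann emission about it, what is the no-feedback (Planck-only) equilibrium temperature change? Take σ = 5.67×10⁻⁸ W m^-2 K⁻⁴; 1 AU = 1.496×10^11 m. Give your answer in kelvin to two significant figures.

Orbital distance: d = 10.2 AU = 1.526×10^12 m.
S = L/(4πd²) = 4.375 W m^-2.
The baseline emission temperature is T_e = 56.44 K.
The change in absorbed flux is Δ[S(1−α)/4] = −SΔα/4 = -0.04156 W m^-2.
The Planck feedback parameter is 4σT_e³ = 0.04077 W m^-2/K.
ΔT₀ = ΔF/λ_P = -0.04156/0.04077 = -1.02 K.

-1.0 K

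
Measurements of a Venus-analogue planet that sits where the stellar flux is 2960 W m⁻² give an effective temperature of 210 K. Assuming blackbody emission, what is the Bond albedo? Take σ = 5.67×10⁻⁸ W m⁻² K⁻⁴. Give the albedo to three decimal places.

From σT⁴ = S(1−α)/4 we invert for α: 1−α = 4σT⁴/S.
σT⁴ = 110.3 W m⁻², so 4σT⁴ = 441.1 W m⁻².
1−α = 441.1/2960 = 0.1490, so α = 0.8510.

0.851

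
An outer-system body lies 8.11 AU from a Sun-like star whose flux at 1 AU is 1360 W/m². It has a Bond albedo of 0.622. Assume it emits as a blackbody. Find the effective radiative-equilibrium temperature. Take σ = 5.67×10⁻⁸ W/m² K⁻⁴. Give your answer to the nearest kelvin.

By the inverse-square law, S = 1360/8.11² = 20.68 W/m².
The planet absorbs (1−α)S over its disc πR² and re-emits over 4πR², so the mean absorbed flux is (1−0.622)·20.68/4 = 1.954 W/m².
Set σT⁴ = 1.954 → T = (1.954/σ)^(1/4) = 76.62 K.

77 K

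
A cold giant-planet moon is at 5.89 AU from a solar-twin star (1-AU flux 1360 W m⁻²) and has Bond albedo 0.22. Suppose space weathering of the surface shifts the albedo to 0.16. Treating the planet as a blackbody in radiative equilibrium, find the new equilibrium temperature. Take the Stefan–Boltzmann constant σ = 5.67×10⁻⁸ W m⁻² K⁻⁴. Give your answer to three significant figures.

By the inverse-square law, S = 1360/5.89² = 39.20 W m⁻².
With the new albedo, S(1−α₂)/4 = 8.232 W m⁻², so T₂ = 109.8 K.

110 K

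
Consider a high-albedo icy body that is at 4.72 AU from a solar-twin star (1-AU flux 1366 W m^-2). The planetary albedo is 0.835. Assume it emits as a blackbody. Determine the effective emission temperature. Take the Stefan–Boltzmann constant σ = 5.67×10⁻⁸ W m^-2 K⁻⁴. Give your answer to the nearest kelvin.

Irradiance scales as 1/d², so S = 1366 W m^-2 × (1/4.72)² = 61.31 W m^-2.
Absorbed flux (global mean): S(1−α)/4 = 61.31·0.165/4 = 2.529 W m^-2.
Balancing against σT⁴: T = (2.529/5.67×10⁻⁸)^(1/4) = 81.72 K.

82 kelvin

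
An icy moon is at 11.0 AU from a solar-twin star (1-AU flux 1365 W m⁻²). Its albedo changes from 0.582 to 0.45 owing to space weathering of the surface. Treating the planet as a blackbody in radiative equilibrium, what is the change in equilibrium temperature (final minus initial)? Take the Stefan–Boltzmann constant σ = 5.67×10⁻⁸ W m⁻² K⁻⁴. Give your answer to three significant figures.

By the inverse-square law, S = 1365/11.0² = 11.28 W m⁻².
Before: T₁ = [11.28·0.418/(4σ)]^(1/4) = 67.53 K.
With α = 0.45, T₂ = 72.32 K.
Change: 72.32 − 67.53 = 4.796 K.

4.80 K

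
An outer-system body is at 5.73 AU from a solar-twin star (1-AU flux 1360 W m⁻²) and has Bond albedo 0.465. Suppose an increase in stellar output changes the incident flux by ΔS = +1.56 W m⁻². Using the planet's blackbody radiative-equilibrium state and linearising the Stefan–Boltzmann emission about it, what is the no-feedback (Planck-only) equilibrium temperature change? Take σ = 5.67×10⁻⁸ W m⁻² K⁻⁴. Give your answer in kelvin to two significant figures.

By the inverse-square law, S = 1360/5.73² = 41.42 W m⁻².
The baseline emission temperature is T_e = 99.42 K.
ΔF = Δ[S(1−α)]/4 = (1−0.465)·+1.56/4 = 0.2086 W m⁻².
Planck response: λ_P = 4σT_e³ = 4·5.67×10⁻⁸·(99.42)³ = 0.2229 W m⁻²/K.
Hence the no-feedback warming is ΔF/(4σT_e³) = 0.936 K.

0.94 K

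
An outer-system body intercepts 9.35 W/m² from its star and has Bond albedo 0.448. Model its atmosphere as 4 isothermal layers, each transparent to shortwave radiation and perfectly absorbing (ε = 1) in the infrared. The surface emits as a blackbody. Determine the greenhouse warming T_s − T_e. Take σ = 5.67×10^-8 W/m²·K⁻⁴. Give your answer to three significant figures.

Top-of-atmosphere balance: σT_e⁴ = S(1−α)/4 = 1.290 W/m² → T_e = 69.07 K.
T_s = (N+1)^(1/4)·T_e = 103.3 K.
So the greenhouse effect raises the surface by 103.3 − 69.07 = 34.21 K.

34.2 K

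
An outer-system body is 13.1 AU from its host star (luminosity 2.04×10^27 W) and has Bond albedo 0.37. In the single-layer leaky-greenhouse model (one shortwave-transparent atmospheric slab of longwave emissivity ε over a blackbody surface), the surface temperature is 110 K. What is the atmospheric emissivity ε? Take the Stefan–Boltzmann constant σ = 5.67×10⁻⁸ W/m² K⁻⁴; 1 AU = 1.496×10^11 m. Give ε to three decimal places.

d = 13.1 × 1.496×10^11 m = 1.960×10^12 m.
S = L/(4πd²) = 42.27 W/m².
TOA balance gives T_e = 104.1 K.
Since (2−ε)/2 = (T_e/T_s)⁴ = 0.8019, ε = 0.3961.

0.396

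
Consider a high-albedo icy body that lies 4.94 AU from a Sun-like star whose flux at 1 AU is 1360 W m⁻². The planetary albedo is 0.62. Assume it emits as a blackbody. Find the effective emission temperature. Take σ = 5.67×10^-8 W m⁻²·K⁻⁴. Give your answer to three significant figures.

98.3 K

Flux at the orbit: S = 1360/(4.94)² = 55.73 W m⁻².
Absorbed flux (global mean): S(1−α)/4 = 55.73·0.38/4 = 5.294 W m⁻².
Balancing against σT⁴: T = (5.294/5.67×10⁻⁸)^(1/4) = 98.30 K.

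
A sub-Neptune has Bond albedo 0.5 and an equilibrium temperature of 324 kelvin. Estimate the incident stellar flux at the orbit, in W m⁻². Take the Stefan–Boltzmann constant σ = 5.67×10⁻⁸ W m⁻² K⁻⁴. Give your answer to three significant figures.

5000 W m⁻²

From S(1−α)/4 = σT⁴: S = 4σT⁴/(1−α).
The emitted flux is σT⁴ = 624.8 W m⁻².
So S = 4×624.8/(1−0.5) = 4999 W m⁻².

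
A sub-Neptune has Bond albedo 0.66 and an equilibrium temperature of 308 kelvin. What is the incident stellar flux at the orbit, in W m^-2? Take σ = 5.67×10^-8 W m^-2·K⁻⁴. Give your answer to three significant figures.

Invert the energy balance for S: S = 4σT⁴/(1−α).
σT⁴ = 5.67×10⁻⁸·(308)⁴ = 510.3 W m^-2.
S = 4·510.3/0.34 = 6003 W m^-2.

6000 W m^-2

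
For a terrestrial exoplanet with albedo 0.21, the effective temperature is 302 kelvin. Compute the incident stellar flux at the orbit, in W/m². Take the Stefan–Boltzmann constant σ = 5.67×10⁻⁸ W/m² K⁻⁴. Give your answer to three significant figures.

2390 W/m²

From S(1−α)/4 = σT⁴: S = 4σT⁴/(1−α).
The emitted flux is σT⁴ = 471.6 W/m².
S = 4·471.6/0.79 = 2388 W/m².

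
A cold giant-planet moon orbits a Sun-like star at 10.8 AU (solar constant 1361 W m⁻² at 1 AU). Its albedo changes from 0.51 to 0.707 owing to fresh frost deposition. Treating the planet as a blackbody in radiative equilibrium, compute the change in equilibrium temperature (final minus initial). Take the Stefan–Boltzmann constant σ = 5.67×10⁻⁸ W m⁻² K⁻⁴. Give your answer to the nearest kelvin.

Irradiance scales as 1/d², so S = 1361 W m⁻² × (1/10.8)² = 11.67 W m⁻².
With α = 0.51, T₁ = 70.86 K.
Final:   T₂ = [S(1−0.707)/(4σ)]^(1/4) = 62.31 K.
ΔT = T₂ − T₁ = -8.548 K.

-9 K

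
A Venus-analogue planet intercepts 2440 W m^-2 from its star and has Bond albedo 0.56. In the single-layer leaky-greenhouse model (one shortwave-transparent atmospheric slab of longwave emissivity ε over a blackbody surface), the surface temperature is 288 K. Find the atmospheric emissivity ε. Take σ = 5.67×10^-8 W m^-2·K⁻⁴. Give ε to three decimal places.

Effective temperature: T_e = [S(1−α)/(4σ)]^(1/4) = 262.3 K.
T_s⁴ = T_e⁴·2/(2−ε) → ε = 2 − 2(T_e/T_s)⁴ = 2 − 2·(262.3/288)⁴ = 0.6239.

0.624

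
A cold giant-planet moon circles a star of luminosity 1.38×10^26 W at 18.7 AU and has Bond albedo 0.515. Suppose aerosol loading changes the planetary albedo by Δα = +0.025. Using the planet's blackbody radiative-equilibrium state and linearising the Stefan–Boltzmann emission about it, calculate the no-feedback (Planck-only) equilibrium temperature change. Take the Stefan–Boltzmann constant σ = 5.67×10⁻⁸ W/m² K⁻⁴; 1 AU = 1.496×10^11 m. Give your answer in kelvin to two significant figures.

Orbital distance: d = 18.7 AU = 2.798×10^12 m.
Spreading L over a sphere of radius d: S = 1.38×10^26/(4π·2.80×10^12²) = 1.403 W/m².
Reference equilibrium: T_e = [S(1−α)/(4σ)]^(1/4) = 41.62 K.
ΔF = −(S/4)Δα = −(1.403/4)×(+0.025) = -0.008770 W/m².
Planck response: λ_P = 4σT_e³ = 4·5.67×10⁻⁸·(41.62)³ = 0.01635 W/m²/K.
ΔT₀ = ΔF/λ_P = -0.008770/0.01635 = -0.536 K.

-0.54 K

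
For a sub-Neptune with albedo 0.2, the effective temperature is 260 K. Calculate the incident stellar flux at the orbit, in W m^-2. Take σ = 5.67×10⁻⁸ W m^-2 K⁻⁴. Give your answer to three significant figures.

Invert the energy balance for S: S = 4σT⁴/(1−α).
σT⁴ = 5.67×10⁻⁸·(260)⁴ = 259.1 W m^-2.
So S = 4×259.1/(1−0.2) = 1296 W m^-2.

1300 W m^-2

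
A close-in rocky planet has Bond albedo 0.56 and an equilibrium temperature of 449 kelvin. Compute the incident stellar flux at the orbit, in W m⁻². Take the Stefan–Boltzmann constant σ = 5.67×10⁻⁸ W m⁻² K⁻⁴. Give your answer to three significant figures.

Invert the energy balance for S: S = 4σT⁴/(1−α).
The emitted flux is σT⁴ = 2304 W m⁻².
So S = 4×2304/(1−0.56) = 20950 W m⁻².

20900 W m⁻²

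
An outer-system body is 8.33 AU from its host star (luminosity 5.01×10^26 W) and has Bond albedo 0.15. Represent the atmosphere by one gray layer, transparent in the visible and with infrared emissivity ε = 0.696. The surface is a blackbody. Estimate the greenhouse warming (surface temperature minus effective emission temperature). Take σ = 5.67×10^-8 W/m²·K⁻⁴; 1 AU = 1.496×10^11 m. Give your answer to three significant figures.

11.2 K

d = 8.33 × 1.496×10^11 m = 1.246×10^12 m.
Spreading L over a sphere of radius d: S = 5.01×10^26/(4π·1.25×10^12²) = 25.67 W/m².
Effective emission temperature (TOA balance): σT_e⁴ = S(1−α)/4 = 5.455 W/m² → T_e = 99.04 K.
Surface balance with a leaky layer gives σT_s⁴ = σT_e⁴·2/(2−ε), so T_s = T_e·[2/(2−0.696)]^(1/4) = 110.2 K.
The atmosphere warms the surface by 11.18 K.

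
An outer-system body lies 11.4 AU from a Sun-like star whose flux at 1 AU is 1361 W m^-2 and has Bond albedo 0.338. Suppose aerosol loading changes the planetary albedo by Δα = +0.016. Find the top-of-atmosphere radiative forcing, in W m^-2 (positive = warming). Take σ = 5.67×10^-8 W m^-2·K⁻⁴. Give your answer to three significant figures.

Irradiance scales as 1/d², so S = 1361 W m^-2 × (1/11.4)² = 10.47 W m^-2.
ΔF = −(S/4)Δα = −(10.47/4)×(+0.016) = -0.04189 W m^-2.

-0.0419 W m^-2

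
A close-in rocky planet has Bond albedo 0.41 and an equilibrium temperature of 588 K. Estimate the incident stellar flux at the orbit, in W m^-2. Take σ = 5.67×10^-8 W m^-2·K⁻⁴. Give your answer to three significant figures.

From S(1−α)/4 = σT⁴: S = 4σT⁴/(1−α).
The emitted flux is σT⁴ = 6778 W m^-2.
So S = 4×6778/(1−0.41) = 45950 W m^-2.

46000 W m^-2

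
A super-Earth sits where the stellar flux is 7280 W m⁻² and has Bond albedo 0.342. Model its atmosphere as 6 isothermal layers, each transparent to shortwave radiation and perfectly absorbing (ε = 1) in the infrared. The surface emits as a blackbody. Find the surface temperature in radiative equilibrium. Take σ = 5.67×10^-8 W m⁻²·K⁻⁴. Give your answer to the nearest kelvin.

620 K

Top-of-atmosphere balance: σT_e⁴ = S(1−α)/4 = 1198 W m⁻² → T_e = 381.2 K.
With N = 6 opaque layers, T_s = (N+1)^(1/4)·T_e = 7^(1/4)·381.2 = 620.1 K.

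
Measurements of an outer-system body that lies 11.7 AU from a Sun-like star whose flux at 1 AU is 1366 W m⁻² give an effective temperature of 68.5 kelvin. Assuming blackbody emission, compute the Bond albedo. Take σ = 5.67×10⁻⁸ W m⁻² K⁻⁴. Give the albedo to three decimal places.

0.500

Flux at the orbit: S = 1366/(11.7)² = 9.979 W m⁻².
From σT⁴ = S(1−α)/4 we invert for α: 1−α = 4σT⁴/S.
4σT⁴ = 4·5.67×10⁻⁸·(68.5)⁴ = 4.994 W m⁻².
1−α = 4.994/9.979 = 0.5004, so α = 0.4996.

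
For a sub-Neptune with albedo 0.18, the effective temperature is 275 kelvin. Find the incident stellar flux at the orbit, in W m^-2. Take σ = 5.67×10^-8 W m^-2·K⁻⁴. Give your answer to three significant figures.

1580 W m^-2

Invert the energy balance for S: S = 4σT⁴/(1−α).
σT⁴ = 5.67×10⁻⁸·(275)⁴ = 324.3 W m^-2.
S = 4·324.3/0.82 = 1582 W m^-2.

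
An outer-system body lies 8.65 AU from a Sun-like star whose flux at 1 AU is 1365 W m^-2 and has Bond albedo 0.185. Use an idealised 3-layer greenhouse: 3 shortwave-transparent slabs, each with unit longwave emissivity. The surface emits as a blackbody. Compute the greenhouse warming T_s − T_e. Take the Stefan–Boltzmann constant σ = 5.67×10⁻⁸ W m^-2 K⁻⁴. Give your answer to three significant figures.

37.3 K

Irradiance scales as 1/d², so S = 1365 W m^-2 × (1/8.65)² = 18.24 W m^-2.
The effective emission temperature is T_e = [S(1−α)/(4σ)]^¼ = 89.98 K.
T_s = (N+1)^(1/4)·T_e = 127.3 K.
So the greenhouse effect raises the surface by 127.3 − 89.98 = 37.27 K.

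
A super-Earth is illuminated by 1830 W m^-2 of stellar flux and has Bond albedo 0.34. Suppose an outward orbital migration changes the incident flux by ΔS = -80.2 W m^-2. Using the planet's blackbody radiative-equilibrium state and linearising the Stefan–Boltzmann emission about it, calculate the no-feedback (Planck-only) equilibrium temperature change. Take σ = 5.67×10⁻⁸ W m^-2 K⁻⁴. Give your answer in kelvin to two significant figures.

-3.0 K

The baseline emission temperature is T_e = 270.1 K.
Only a fraction (1−α) is absorbed and it's spread over 4πR², so ΔF = (1−α)ΔS/4 = -13.23 W m^-2.
Linearising σT⁴ gives d(σT⁴)/dT = 4σT_e³ = 4.471 W m^-2 per K.
So ΔT₀ = -13.23/4.471 = -2.96 K.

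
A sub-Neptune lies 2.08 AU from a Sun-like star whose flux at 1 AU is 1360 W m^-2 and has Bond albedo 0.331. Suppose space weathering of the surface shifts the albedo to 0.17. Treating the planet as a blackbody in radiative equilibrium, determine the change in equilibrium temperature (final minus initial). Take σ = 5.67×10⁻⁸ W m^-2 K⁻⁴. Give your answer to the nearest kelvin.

Flux at the orbit: S = 1360/(2.08)² = 314.3 W m^-2.
With α = 0.331, T₁ = 174.5 K.
Final:   T₂ = [S(1−0.17)/(4σ)]^(1/4) = 184.2 K.
ΔT = T₂ − T₁ = 9.666 K.

10 kelvin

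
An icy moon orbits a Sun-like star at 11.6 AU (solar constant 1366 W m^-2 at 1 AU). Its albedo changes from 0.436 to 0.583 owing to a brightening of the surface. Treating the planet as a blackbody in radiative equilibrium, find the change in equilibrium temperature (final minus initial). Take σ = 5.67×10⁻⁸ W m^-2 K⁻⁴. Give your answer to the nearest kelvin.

Flux at the orbit: S = 1366/(11.6)² = 10.15 W m^-2.
Initial: T₁ = [S(1−0.436)/(4σ)]^(1/4) = 70.88 K.
Final:   T₂ = [S(1−0.583)/(4σ)]^(1/4) = 65.73 K.
Change: 65.73 − 70.88 = -5.154 K.

-5 K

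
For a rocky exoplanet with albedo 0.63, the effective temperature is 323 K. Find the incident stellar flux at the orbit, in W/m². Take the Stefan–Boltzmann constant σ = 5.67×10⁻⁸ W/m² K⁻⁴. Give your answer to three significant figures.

6670 W/m²

From S(1−α)/4 = σT⁴: S = 4σT⁴/(1−α).
σT⁴ = 5.67×10⁻⁸·(323)⁴ = 617.2 W/m².
So S = 4×617.2/(1−0.63) = 6672 W/m².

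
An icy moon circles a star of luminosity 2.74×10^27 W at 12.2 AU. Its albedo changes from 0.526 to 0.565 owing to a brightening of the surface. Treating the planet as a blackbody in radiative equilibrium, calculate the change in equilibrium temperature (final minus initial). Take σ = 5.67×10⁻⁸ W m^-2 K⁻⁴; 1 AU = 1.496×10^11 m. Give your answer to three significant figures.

-2.30 kelvin

Orbital distance: d = 12.2 AU = 1.825×10^12 m.
S = L/(4πd²) = 65.46 W m^-2.
Initial: T₁ = [S(1−0.526)/(4σ)]^(1/4) = 108.1 K.
Final:   T₂ = [S(1−0.565)/(4σ)]^(1/4) = 105.9 K.
Change: 105.9 − 108.1 = -2.297 K.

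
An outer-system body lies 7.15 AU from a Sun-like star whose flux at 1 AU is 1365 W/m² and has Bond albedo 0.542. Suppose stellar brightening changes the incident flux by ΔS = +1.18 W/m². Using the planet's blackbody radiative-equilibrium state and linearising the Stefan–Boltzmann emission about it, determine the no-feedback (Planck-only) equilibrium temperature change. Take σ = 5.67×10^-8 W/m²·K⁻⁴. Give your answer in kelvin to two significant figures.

By the inverse-square law, S = 1365/7.15² = 26.70 W/m².
Unperturbed T_e = [26.70·(1−0.542)/(4σ)]^¼ = 85.69 K.
TOA radiative forcing: ΔF = (1−α)ΔS/4 = 0.458·(+1.18)/4 = 0.1351 W/m².
Planck response: λ_P = 4σT_e³ = 4·5.67×10⁻⁸·(85.69)³ = 0.1427 W/m²/K.
ΔT₀ = ΔF/λ_P = 0.1351/0.1427 = 0.947 K.

0.95 K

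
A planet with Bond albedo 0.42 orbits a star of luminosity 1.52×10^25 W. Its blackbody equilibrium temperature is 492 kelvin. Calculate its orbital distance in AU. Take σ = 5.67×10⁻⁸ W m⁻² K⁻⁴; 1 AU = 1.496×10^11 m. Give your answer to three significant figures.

The flux needed for this T is 4σT⁴/(1−0.42) = 22910 W m⁻².
S = L/(4πd²) → d = √(L/4πS) = √(1.52×10^25/(4π·22910)) = 7.266×10^9 m = 0.04857 AU.

0.0486 AU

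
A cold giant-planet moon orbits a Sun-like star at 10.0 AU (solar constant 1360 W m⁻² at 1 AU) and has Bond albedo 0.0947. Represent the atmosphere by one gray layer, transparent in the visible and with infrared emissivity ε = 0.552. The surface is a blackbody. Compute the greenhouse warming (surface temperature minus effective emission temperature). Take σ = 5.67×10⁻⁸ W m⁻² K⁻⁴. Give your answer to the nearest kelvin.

Flux at the orbit: S = 1360/(10.0)² = 13.60 W m⁻².
At the top of the atmosphere, σT_e⁴ = S(1−α)/4 = 3.078 W m⁻², giving T_e = 85.84 K.
For a single slab of emissivity ε, T_s⁴ = 2T_e⁴/(2−ε); thus T_s = 85.84·(1.381)^(1/4) = 93.05 K.
The atmosphere warms the surface by 7.218 K.

7 K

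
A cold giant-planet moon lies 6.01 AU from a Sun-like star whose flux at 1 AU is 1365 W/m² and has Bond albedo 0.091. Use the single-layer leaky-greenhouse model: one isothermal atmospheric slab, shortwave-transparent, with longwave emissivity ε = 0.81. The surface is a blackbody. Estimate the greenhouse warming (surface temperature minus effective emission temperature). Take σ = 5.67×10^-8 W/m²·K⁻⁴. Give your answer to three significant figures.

Flux at the orbit: S = 1365/(6.01)² = 37.79 W/m².
The planet radiates to space at T_e = [S(1−α)/(4σ)]^(1/4) = 110.9 K.
Surface balance with a leaky layer gives σT_s⁴ = σT_e⁴·2/(2−ε), so T_s = T_e·[2/(2−0.81)]^(1/4) = 126.3 K.
The atmosphere warms the surface by 15.38 K.

15.4 kelvin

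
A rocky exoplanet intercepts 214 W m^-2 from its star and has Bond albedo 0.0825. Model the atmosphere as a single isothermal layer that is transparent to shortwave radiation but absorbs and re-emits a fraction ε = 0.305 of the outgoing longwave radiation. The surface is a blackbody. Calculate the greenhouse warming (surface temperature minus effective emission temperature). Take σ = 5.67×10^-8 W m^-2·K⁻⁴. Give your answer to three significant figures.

7.24 K

Effective emission temperature (TOA balance): σT_e⁴ = S(1−α)/4 = 49.09 W m^-2 → T_e = 171.5 K.
For a single slab of emissivity ε, T_s⁴ = 2T_e⁴/(2−ε); thus T_s = 171.5·(1.18)^(1/4) = 178.8 K.
Greenhouse warming: T_s − T_e = 7.244 K.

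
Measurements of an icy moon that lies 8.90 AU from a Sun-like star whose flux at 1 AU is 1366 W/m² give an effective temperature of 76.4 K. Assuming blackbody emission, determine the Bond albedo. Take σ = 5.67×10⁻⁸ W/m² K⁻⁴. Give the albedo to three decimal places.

0.552

Irradiance scales as 1/d², so S = 1366 W/m² × (1/8.90)² = 17.25 W/m².
Rearranging the radiative balance, α = 1 − 4σT⁴/S.
4σT⁴ = 4·5.67×10⁻⁸·(76.4)⁴ = 7.727 W/m².
Hence α = 1 − 7.727/17.25 = 0.5519.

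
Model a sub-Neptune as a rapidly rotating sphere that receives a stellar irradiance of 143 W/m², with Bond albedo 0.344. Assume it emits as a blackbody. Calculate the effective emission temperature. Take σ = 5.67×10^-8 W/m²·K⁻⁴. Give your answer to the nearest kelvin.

Averaging over the sphere, the absorbed flux is S(1−α)/4 = 23.45 W/m².
Set σT⁴ = 23.45 → T = (23.45/σ)^(1/4) = 142.6 K.

143 kelvin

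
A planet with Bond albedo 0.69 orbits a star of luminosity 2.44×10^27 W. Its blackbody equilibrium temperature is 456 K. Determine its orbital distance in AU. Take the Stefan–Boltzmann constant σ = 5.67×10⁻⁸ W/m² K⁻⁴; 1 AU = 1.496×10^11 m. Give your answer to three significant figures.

0.524 AU

The flux needed for this T is 4σT⁴/(1−0.69) = 31630 W/m².
From L = 4πd²S, d = √(2.44×10^27/(4π·31630)) = 7.835×10^10 m = 0.5237 AU.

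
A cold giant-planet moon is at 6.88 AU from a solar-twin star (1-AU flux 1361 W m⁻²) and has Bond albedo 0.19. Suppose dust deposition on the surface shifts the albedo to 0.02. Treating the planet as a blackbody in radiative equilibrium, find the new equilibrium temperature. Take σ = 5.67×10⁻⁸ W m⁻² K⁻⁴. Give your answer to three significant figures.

106 kelvin

Irradiance scales as 1/d², so S = 1361 W m⁻² × (1/6.88)² = 28.75 W m⁻².
T₂ = [S(1−α₂)/(4σ)]^(1/4) = [28.75·0.98/(4σ)]^(1/4) = 105.6 K.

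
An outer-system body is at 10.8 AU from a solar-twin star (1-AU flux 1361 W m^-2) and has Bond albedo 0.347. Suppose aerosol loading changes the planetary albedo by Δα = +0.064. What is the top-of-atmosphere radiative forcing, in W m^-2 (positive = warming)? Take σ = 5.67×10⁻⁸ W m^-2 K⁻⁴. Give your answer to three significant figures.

Flux at the orbit: S = 1361/(10.8)² = 11.67 W m^-2.
TOA radiative forcing: ΔF = −S·Δα/4 = −11.67·(+0.064)/4 = -0.1867 W m^-2.

-0.187 W m^-2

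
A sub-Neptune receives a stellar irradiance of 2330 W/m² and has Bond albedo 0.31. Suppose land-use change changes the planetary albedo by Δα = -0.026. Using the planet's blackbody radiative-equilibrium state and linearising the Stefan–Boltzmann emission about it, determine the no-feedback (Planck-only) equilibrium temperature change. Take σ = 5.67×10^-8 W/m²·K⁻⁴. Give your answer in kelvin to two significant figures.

2.7 K

The baseline emission temperature is T_e = 290.2 K.
ΔF = −(S/4)Δα = −(2330/4)×(-0.026) = 15.14 W/m².
Planck response: λ_P = 4σT_e³ = 4·5.67×10⁻⁸·(290.2)³ = 5.541 W/m²/K.
So ΔT₀ = 15.14/5.541 = 2.73 K.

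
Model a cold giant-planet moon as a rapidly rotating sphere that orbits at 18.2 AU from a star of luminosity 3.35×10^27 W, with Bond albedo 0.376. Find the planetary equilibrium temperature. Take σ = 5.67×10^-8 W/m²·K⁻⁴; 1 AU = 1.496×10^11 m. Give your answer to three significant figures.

99.7 K

d = 18.2 × 1.496×10^11 m = 2.723×10^12 m.
Spreading L over a sphere of radius d: S = 3.35×10^27/(4π·2.72×10^12²) = 35.96 W/m².
Averaging over the sphere, the absorbed flux is S(1−α)/4 = 5.610 W/m².
Set σT⁴ = 5.610 → T = (5.610/σ)^(1/4) = 99.73 K.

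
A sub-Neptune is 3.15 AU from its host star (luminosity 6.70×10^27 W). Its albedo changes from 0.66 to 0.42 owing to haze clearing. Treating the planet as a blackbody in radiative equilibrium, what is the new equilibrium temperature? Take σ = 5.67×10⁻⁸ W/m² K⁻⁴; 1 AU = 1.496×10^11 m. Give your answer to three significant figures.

280 K

d = 3.15 × 1.496×10^11 m = 4.712×10^11 m.
Flux at the orbit: S = L/(4πd²) = 6.70×10^27/(4π·(4.71×10^11)²) = 2401 W/m².
With the new albedo, S(1−α₂)/4 = 348.1 W/m², so T₂ = 279.9 K.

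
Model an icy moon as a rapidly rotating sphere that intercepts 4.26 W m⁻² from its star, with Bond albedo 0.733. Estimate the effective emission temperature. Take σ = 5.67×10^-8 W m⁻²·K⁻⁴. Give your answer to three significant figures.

The planet absorbs (1−α)S over its disc πR² and re-emits over 4πR², so the mean absorbed flux is (1−0.733)·4.260/4 = 0.2844 W m⁻².
Set σT⁴ = 0.2844 → T = (0.2844/σ)^(1/4) = 47.32 K.

47.3 K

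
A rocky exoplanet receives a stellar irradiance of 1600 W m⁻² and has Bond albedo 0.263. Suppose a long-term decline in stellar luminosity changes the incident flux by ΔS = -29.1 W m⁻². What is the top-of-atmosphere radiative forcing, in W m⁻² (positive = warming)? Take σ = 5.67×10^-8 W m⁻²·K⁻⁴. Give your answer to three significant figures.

TOA radiative forcing: ΔF = (1−α)ΔS/4 = 0.737·(-29.1)/4 = -5.362 W m⁻².

-5.36 W m⁻²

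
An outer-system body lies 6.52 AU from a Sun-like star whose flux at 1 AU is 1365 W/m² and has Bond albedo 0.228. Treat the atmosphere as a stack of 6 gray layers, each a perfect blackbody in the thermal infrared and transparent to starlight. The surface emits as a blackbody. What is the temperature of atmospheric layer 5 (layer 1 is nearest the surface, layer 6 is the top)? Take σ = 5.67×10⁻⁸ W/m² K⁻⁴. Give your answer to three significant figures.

By the inverse-square law, S = 1365/6.52² = 32.11 W/m².
The effective emission temperature is T_e = [S(1−α)/(4σ)]^¼ = 102.2 K.
In the N-layer model, layer k (counted from the surface) has T_k = (N+1−k)^(1/4)·T_e.
With k = 5: T_5 = (6+1−5)^¼·102.2 K = 121.6 K.

122 K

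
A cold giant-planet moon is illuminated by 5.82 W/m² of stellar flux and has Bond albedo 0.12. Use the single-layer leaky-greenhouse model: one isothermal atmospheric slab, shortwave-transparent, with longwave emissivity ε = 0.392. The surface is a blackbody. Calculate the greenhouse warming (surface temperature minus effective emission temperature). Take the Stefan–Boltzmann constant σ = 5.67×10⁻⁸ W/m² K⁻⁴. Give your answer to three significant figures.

3.86 kelvin

At the top of the atmosphere, σT_e⁴ = S(1−α)/4 = 1.280 W/m², giving T_e = 68.94 K.
For a single slab of emissivity ε, T_s⁴ = 2T_e⁴/(2−ε); thus T_s = 68.94·(1.244)^(1/4) = 72.80 K.
T_s − T_e = 72.80 − 68.94 = 3.864 K.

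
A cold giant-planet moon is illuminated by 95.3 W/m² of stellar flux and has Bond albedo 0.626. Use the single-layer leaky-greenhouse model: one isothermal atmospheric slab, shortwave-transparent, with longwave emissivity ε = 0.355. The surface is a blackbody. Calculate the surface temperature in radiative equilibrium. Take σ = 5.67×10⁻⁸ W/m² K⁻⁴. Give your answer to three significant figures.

Effective emission temperature (TOA balance): σT_e⁴ = S(1−α)/4 = 8.911 W/m² → T_e = 112.0 K.
Surface balance with a leaky layer gives σT_s⁴ = σT_e⁴·2/(2−ε), so T_s = T_e·[2/(2−0.355)]^(1/4) = 117.6 K.

118 kelvin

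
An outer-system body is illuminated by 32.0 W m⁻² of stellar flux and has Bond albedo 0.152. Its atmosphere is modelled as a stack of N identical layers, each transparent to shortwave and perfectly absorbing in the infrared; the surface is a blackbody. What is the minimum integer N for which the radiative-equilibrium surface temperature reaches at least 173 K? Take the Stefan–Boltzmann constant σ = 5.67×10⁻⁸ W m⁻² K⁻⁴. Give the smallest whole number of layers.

Top-of-atmosphere balance: σT_e⁴ = S(1−α)/4 = 6.784 W m⁻² → T_e = 104.6 K.
T_s = (N+1)^(1/4)·T_e ≥ 173 K requires N+1 ≥ (T_s/T_e)⁴ = (173/104.6)⁴ = 7.487.
Rounding up, N = 7.

7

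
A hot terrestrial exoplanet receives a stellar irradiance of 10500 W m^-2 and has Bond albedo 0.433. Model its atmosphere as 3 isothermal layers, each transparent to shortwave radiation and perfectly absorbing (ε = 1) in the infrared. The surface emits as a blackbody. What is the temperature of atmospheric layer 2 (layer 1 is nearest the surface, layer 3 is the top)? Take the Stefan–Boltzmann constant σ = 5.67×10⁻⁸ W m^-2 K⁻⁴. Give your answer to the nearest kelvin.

479 K

OLR = S(1−α)/4 = 1488 W m^-2; the top layer radiates at T_e = 402.5 K.
In the N-layer model, layer k (counted from the surface) has T_k = (N+1−k)^(1/4)·T_e.
With k = 2: T_2 = (3+1−2)^¼·402.5 K = 478.7 K.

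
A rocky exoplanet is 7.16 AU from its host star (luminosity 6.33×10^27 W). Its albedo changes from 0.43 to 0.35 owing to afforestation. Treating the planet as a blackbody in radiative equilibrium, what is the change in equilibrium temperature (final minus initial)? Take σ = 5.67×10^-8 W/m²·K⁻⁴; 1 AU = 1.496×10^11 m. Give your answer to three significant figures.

6.08 kelvin

d = 7.16 × 1.496×10^11 m = 1.071×10^12 m.
S = L/(4πd²) = 439.0 W/m².
Before: T₁ = [439.0·0.57/(4σ)]^(1/4) = 182.3 K.
After:  T₂ = [439.0·0.65/(4σ)]^(1/4) = 188.3 K.
ΔT = T₂ − T₁ = 6.084 K.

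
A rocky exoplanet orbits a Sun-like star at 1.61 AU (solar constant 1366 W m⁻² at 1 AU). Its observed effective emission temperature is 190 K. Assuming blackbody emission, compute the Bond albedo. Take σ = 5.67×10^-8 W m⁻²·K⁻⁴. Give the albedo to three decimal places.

0.439

By the inverse-square law, S = 1366/1.61² = 527.0 W m⁻².
Energy balance: S(1−α)/4 = σT⁴, so 1−α = 4σT⁴/S.
4σT⁴ = 4·5.67×10⁻⁸·(190)⁴ = 295.6 W m⁻².
1−α = 295.6/527.0 = 0.5609, so α = 0.4391.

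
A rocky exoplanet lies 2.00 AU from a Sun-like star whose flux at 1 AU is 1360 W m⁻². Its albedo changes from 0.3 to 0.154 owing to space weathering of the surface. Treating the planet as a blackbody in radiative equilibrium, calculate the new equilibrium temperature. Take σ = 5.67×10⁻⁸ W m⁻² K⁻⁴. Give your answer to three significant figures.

By the inverse-square law, S = 1360/2.00² = 340.0 W m⁻².
With the new albedo, S(1−α₂)/4 = 71.91 W m⁻², so T₂ = 188.7 K.

189 kelvin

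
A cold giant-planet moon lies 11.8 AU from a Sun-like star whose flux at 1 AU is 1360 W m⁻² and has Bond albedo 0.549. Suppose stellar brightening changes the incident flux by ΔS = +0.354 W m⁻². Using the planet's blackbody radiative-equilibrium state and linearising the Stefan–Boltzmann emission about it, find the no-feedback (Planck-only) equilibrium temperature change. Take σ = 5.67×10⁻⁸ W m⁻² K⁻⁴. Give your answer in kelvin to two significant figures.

Flux at the orbit: S = 1360/(11.8)² = 9.767 W m⁻².
Reference equilibrium: T_e = [S(1−α)/(4σ)]^(1/4) = 66.39 K.
ΔF = Δ[S(1−α)]/4 = (1−0.549)·+0.354/4 = 0.03991 W m⁻².
Planck response: λ_P = 4σT_e³ = 4·5.67×10⁻⁸·(66.39)³ = 0.06636 W m⁻²/K.
Hence the no-feedback warming is ΔF/(4σT_e³) = 0.602 K.

0.60 K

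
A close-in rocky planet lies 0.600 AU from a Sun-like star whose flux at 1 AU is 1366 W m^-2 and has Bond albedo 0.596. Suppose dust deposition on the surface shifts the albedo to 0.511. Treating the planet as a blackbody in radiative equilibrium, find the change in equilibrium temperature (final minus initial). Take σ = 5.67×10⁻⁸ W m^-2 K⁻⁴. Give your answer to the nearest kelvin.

14 kelvin

By the inverse-square law, S = 1366/0.600² = 3794 W m^-2.
With α = 0.596, T₁ = 286.7 K.
Final:   T₂ = [S(1−0.511)/(4σ)]^(1/4) = 300.7 K.
Change: 300.7 − 286.7 = 14.02 K.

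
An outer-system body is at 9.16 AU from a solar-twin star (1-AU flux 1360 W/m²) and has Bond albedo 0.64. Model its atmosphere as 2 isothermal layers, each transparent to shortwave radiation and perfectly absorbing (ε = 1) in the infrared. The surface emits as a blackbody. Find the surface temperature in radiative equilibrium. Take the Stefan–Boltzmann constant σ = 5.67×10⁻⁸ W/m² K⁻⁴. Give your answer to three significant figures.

By the inverse-square law, S = 1360/9.16² = 16.21 W/m².
Top-of-atmosphere balance: σT_e⁴ = S(1−α)/4 = 1.459 W/m² → T_e = 71.22 K.
With N = 2 opaque layers, T_s = (N+1)^(1/4)·T_e = 3^(1/4)·71.22 = 93.73 K.

93.7 K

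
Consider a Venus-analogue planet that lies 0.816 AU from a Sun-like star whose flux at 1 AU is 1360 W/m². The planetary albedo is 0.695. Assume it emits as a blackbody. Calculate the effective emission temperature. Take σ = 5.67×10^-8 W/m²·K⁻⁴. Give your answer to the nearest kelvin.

Flux at the orbit: S = 1360/(0.816)² = 2042 W/m².
The planet absorbs (1−α)S over its disc πR² and re-emits over 4πR², so the mean absorbed flux is (1−0.695)·2042/4 = 155.7 W/m².
Set σT⁴ = 155.7 → T = (155.7/σ)^(1/4) = 228.9 K.

229 K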